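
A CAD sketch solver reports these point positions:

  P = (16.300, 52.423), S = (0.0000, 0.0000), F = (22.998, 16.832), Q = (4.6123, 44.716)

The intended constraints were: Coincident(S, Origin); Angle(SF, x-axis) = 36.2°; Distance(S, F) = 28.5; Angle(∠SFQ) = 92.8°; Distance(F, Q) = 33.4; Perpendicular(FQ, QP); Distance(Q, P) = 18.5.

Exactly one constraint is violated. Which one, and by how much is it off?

Distance(Q, P) = 18.5 — off by 4.50.

S = (0.00, 0.00) ✓; SF at 36.20° ✓; |SF| = 28.50 ✓; ∠SFQ = 92.80° ✓; |FQ| = 33.40 ✓; ∠(FQ, QP) = 90.00° ✓; |QP| = 14.00 ✗.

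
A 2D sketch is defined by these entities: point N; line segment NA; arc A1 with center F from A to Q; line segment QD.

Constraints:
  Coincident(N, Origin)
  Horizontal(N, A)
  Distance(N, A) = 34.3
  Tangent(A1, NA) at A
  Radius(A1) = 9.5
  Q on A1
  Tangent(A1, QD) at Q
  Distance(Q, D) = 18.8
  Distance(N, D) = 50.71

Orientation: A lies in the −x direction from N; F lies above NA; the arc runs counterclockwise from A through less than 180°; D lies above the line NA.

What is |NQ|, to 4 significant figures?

32.22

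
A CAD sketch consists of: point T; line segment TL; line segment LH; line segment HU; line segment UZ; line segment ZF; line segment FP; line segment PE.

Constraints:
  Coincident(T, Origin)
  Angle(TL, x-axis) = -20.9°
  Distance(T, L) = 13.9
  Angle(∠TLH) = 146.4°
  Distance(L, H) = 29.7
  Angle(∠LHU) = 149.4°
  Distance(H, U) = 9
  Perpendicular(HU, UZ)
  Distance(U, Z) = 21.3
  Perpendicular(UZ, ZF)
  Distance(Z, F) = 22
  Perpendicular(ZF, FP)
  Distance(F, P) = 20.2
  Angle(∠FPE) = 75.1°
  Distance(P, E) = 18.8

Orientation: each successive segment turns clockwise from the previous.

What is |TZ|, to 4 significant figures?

41.10

T is at the origin; TL runs at -20.9° with length 13.9, so L = (12.99, -4.959). ∠TLH = 146.4° gives LH at -54.50° from the x-axis; with |LH| = 29.7, H = (30.23, -29.14). ∠LHU = 149.4° gives HU at -85.10° from the x-axis; with |HU| = 9.0, U = (31.00, -38.10). HU ⟂ UZ, so UZ runs at -175.1°; with |UZ| = 21.3, Z = (9.779, -39.92). Then |TZ| = |Z − T| = 41.10.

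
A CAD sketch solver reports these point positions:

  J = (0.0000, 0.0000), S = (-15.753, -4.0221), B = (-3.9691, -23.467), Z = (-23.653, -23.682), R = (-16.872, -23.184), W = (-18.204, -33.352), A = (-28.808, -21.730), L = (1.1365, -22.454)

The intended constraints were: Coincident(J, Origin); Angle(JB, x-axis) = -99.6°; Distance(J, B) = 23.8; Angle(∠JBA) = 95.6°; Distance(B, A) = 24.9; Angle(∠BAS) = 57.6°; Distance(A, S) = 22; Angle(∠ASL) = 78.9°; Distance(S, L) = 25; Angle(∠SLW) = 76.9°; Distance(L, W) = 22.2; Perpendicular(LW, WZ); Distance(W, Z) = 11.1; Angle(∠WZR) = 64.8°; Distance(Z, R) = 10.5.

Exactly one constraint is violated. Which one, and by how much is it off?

Distance(Z, R) = 10.5 — off by 3.70.

J = (0.00, 0.00) ✓; JB at -99.60° ✓; |JB| = 23.80 ✓; ∠JBA = 95.60° ✓; |BA| = 24.90 ✓; ∠BAS = 57.60° ✓; |AS| = 22.00 ✓; ∠ASL = 78.90° ✓; |SL| = 25.00 ✓; ∠SLW = 76.90° ✓; |LW| = 22.20 ✓; ∠(LW, WZ) = 90.00° ✓; |WZ| = 11.10 ✓; ∠WZR = 64.80° ✓; |ZR| = 6.799 ✗.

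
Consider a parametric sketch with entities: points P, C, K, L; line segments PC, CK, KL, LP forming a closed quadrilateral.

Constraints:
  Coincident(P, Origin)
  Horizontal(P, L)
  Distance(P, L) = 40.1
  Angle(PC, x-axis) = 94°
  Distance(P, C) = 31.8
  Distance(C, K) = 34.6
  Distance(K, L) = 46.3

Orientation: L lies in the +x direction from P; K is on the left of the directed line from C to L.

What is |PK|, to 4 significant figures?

54.00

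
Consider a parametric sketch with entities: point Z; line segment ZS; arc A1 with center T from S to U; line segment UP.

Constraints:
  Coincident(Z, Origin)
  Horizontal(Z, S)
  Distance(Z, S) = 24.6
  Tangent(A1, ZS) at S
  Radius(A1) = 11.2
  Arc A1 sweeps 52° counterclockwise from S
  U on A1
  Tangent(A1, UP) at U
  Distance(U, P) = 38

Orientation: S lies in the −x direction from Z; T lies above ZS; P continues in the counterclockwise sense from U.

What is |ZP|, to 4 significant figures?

35.09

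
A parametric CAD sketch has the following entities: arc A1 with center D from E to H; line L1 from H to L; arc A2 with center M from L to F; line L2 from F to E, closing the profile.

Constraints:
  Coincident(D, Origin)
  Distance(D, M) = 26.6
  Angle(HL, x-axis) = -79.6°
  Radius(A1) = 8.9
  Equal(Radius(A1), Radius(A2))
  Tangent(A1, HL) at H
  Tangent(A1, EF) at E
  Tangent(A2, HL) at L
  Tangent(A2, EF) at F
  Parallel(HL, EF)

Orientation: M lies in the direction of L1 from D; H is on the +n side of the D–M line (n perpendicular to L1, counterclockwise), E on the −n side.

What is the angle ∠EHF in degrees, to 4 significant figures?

56.21°

The slot axis is L1's direction at -79.6°, so u = (cos -79.6°, sin -79.6°) = (0.1805, -0.9836) and n = (−sin -79.6°, cos -79.6°) = (0.9836, 0.1805). D is at the origin and M lies 26.6 along u from D, so M = 26.6·u = (4.802, -26.16). Tangency of A1 to both parallel lines with radius 8.9 puts H and E at D ± 8.9·n: H = (8.754, 1.607), E = (-8.754, -1.607). Equal radii place L and F the same way about M: L = M + 8.9·n = (13.56, -24.56), F = M − 8.9·n = (-3.952, -27.77). Then cos ∠EHF = HE·HF / (|HE||HF|), giving 56.21°.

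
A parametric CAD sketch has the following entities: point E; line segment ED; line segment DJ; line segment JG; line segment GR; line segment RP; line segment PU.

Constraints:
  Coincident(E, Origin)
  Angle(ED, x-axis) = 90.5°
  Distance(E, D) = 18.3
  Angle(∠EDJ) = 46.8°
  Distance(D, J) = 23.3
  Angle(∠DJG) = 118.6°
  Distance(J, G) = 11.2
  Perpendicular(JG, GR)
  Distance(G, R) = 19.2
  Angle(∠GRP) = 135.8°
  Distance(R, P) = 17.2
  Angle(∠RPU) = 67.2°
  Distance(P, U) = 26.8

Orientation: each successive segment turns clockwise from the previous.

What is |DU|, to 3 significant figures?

13.6

E is at the origin; ED runs at 90.5° with length 18.3, so D = (-0.160, 18.3). ∠EDJ = 46.8° gives DJ at -42.7° from the x-axis; with |DJ| = 23.3, J = (17.0, 2.50). ∠DJG = 118.6° gives JG at -104° from the x-axis; with |JG| = 11.2, G = (14.2, -8.36). The perpendicularity gives GR at right angles to JG, so GR runs at 166°; with |GR| = 19.2, R = (-4.39, -3.69). ∠GRP = 135.8° gives RP at 122° from the x-axis; with |RP| = 17.2, P = (-13.4, 10.9). ∠RPU = 67.2° gives PU at 8.90° from the x-axis; with |PU| = 26.8, U = (13.1, 15.1). Then |DU| = |U − D| = 13.6.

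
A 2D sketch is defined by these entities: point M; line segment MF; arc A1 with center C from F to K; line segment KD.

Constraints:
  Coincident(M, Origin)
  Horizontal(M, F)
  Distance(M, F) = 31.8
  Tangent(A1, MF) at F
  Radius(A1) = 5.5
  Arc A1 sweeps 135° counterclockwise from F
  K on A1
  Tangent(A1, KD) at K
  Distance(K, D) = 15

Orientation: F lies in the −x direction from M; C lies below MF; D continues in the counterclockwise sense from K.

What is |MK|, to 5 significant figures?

36.903

The tangent condition forces CF to be normal to MF, so C = F + (0, -5.5) = (-31.800, -5.5000). On A1, F sits at bearing 90° from C; a 135° counterclockwise sweep puts K at bearing 225°, so K = C + 5.5·(cos 225°, sin 225°) = (-35.689, -9.3891). Then |MK| = |K − M| = 36.903.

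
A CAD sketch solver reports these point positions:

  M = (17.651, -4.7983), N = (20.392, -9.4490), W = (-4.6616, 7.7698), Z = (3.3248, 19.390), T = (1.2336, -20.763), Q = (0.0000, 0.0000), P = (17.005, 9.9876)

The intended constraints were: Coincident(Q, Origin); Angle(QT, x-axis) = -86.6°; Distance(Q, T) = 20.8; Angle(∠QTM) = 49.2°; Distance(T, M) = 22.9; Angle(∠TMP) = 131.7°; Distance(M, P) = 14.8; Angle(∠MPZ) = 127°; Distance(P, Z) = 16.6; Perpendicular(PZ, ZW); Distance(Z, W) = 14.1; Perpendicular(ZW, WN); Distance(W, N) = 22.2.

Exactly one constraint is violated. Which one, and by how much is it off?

Distance(W, N) = 22.2 — off by 8.20.

Q = (0.00, 0.00) ✓; QT at -86.60° ✓; |QT| = 20.80 ✓; ∠QTM = 49.20° ✓; |TM| = 22.90 ✓; ∠TMP = 131.7° ✓; |MP| = 14.80 ✓; ∠MPZ = 127.0° ✓; |PZ| = 16.60 ✓; ∠(PZ, ZW) = 90.00° ✓; |ZW| = 14.10 ✓; ∠(ZW, WN) = 90.00° ✓; |WN| = 30.40 ✗.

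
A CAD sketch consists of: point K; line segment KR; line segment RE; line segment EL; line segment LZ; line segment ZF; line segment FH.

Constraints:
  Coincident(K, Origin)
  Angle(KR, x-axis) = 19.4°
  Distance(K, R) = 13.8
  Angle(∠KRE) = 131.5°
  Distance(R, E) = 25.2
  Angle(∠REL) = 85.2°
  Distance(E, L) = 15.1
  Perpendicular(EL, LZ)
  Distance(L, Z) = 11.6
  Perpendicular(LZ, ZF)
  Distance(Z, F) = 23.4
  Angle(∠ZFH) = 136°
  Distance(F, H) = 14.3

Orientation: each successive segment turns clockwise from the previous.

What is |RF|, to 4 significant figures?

17.06

K is at the origin; KR runs at 19.4° with length 13.8, so R = (13.02, 4.584). ∠KRE = 131.5° gives RE at -29.10° from the x-axis; with |RE| = 25.2, E = (35.04, -7.672). ∠REL = 85.2° gives EL at -123.9° from the x-axis; with |EL| = 15.1, L = (26.61, -20.21). The perpendicularity gives LZ at right angles to EL, so LZ runs at 146.1°; with |LZ| = 11.6, Z = (16.99, -13.74). LZ ⟂ ZF, so ZF runs at 56.10°; with |ZF| = 23.4, F = (30.04, 5.687). Then |RF| = |F − R| = 17.06.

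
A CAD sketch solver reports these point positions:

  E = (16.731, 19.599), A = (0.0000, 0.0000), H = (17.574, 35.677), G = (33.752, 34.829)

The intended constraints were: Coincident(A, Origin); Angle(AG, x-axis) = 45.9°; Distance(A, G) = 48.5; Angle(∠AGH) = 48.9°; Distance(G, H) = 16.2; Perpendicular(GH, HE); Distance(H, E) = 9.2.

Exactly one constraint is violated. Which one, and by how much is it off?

Distance(H, E) = 9.2 — off by 6.90.

A = (0.00, 0.00) ✓; AG at 45.90° ✓; |AG| = 48.50 ✓; ∠AGH = 48.90° ✓; |GH| = 16.20 ✓; ∠(GH, HE) = 90.00° ✓; |HE| = 16.10 ✗.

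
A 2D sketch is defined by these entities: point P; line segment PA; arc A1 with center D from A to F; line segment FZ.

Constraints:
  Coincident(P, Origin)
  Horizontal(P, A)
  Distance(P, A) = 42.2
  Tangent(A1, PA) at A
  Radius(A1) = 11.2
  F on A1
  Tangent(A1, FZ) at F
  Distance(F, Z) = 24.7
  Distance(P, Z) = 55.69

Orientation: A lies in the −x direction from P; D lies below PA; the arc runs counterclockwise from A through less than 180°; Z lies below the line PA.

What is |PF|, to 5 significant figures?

54.625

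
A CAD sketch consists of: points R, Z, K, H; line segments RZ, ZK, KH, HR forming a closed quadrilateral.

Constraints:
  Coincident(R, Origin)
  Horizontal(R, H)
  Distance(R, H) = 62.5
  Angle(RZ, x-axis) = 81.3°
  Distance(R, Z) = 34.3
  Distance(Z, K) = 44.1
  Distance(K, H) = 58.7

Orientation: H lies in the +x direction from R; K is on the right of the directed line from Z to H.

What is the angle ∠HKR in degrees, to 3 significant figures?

105°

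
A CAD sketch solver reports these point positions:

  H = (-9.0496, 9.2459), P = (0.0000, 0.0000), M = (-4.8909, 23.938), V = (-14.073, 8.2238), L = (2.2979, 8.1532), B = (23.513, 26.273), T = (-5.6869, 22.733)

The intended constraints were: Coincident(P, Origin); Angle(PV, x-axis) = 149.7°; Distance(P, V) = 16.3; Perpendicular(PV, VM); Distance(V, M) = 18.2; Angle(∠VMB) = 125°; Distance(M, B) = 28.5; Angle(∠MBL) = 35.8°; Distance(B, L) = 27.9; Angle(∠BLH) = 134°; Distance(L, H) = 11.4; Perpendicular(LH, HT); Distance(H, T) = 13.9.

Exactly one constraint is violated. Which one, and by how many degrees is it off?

Perpendicular(LH, HT) — off by 8.50°.

P = (0.00, 0.00) ✓; PV at 149.7° ✓; |PV| = 16.30 ✓; ∠(PV, VM) = 90.00° ✓; |VM| = 18.20 ✓; ∠VMB = 125.0° ✓; |MB| = 28.50 ✓; ∠MBL = 35.80° ✓; |BL| = 27.90 ✓; ∠BLH = 134.0° ✓; |LH| = 11.40 ✓; ∠(LH, HT) = 98.50° ✗; |HT| = 13.90 ✓.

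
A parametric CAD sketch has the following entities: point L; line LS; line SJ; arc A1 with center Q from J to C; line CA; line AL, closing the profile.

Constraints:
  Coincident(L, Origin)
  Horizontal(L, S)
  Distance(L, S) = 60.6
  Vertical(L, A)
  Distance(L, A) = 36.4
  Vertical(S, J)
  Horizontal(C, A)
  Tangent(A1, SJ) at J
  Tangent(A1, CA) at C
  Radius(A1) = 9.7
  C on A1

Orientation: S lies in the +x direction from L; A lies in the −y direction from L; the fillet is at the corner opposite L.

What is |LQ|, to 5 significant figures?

57.478

L is at the origin; L and S share the same y with |LS| = 60.6 and S on the +x side, so S = (60.600, 0.0000). LA is vertical with |LA| = 36.4 and A on the −y side, so A = (0.0000, -36.400). The virtual corner opposite L is at (60.600, -36.400). Since A1 is tangent to SJ there, QJ ⟂ SJ and tangency of A1 to CA means the radius QC is perpendicular to CA, with radius 9.7, so the center Q sits 9.7 in from both sides at Q = (50.900, -26.700). Then |LQ| = |Q − L| = 57.478.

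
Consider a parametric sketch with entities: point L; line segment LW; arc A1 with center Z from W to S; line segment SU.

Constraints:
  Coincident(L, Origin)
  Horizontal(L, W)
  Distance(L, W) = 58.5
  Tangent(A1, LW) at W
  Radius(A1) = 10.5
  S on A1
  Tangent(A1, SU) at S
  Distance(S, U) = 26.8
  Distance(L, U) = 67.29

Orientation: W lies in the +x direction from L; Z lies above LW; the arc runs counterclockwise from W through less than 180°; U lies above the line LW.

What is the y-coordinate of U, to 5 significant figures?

39.045

Checks: |ZS| = 10.50 ✓; ∠(ZS, SU) = 90.00° ✓; |SU| = 26.80 ✓; |LU| = 67.29 ✓.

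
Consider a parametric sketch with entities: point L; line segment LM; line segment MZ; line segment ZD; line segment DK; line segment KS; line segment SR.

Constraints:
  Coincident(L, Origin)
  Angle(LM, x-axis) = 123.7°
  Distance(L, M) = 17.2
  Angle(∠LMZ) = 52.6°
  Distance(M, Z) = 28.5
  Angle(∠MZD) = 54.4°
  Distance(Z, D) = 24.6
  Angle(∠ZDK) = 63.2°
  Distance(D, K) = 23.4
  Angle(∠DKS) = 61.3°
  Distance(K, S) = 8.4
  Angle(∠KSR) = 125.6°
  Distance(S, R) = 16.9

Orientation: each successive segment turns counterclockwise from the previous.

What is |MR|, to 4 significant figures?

25.15

L is at the origin; LM runs at 123.7° with length 17.2, so M = (-9.543, 14.31). ∠LMZ = 52.6° gives MZ at -108.9° from the x-axis; with |MZ| = 28.5, Z = (-18.77, -12.65). ∠MZD = 54.4° gives ZD at 16.70° from the x-axis; with |ZD| = 24.6, D = (4.787, -5.585). ∠ZDK = 63.2° gives DK at 133.5° from the x-axis; with |DK| = 23.4, K = (-11.32, 11.39). ∠DKS = 61.3° gives KS at -107.8° from the x-axis; with |KS| = 8.4, S = (-13.89, 3.391). ∠KSR = 125.6° gives SR at -53.40° from the x-axis; with |SR| = 16.9, R = (-3.812, -10.18). Then |MR| = |R − M| = 25.15.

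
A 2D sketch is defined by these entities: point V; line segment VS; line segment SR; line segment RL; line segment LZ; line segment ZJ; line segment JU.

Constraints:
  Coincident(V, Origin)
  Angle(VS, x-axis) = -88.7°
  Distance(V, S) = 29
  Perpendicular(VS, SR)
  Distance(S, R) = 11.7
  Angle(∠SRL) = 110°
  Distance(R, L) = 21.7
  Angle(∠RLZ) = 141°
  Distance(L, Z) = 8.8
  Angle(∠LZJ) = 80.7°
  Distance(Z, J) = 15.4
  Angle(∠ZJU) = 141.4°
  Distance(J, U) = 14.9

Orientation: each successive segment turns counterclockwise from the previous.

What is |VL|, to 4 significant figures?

20.97

VS ⟂ SR, so SR runs at 1.300°; with |SR| = 11.7, R = (12.35, -28.73). ∠SRL = 110.0° gives RL at 71.30° from the x-axis; with |RL| = 21.7, L = (19.31, -8.173). Then |VL| = |L − V| = 20.97.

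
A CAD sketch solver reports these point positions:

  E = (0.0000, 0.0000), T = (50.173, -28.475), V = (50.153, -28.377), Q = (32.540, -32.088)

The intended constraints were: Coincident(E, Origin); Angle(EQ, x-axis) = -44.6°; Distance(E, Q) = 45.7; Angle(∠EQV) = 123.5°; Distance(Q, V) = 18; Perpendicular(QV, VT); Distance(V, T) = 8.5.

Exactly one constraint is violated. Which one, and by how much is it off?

Distance(V, T) = 8.5 — off by 8.40.

E = (0.00, 0.00) ✓; EQ at -44.60° ✓; |EQ| = 45.70 ✓; ∠EQV = 123.5° ✓; |QV| = 18.00 ✓; ∠(QV, VT) = 90.36° ✓; |VT| = 0.1000 ✗.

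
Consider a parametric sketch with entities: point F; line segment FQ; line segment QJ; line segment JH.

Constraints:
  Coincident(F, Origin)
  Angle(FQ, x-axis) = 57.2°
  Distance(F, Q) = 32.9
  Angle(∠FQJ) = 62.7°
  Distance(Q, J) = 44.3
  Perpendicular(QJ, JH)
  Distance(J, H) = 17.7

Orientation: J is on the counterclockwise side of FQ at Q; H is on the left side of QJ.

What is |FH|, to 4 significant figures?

31.41

F is at the origin; FQ runs at 57.2° with length 32.9, so Q = 32.9·(cos 57.2°, sin 57.2°) = (17.82, 27.65). ∠FQJ = 62.7°, so QJ runs at 57.2° + (180° − 62.7°) = 174.5° from the x-axis; with |QJ| = 44.3, J = Q + 44.3·(cos 174.5°, sin 174.5°) = (-26.27, 31.90). QJ ⟂ JH; with |JH| = 17.7 on the left of QJ, H = J + 17.7·(-0.09585, -0.9954) = (-27.97, 14.28). Then |FH| = |H − F| = 31.41.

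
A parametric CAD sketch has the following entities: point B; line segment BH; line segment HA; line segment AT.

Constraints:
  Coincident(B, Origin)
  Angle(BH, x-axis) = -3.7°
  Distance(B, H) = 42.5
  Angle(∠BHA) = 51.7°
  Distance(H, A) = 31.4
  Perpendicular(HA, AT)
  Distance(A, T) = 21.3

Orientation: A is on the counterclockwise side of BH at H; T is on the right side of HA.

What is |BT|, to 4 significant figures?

54.89

∠BHA = 51.7°, so HA runs at -3.7° + (180° − 51.7°) = 124.6° from the x-axis; with |HA| = 31.4, A = H + 31.4·(cos 124.6°, sin 124.6°) = (24.58, 23.10). HA is perpendicular to AT; with |AT| = 21.3 on the right of HA, T = A + 21.3·(0.8231, 0.5678) = (42.11, 35.20). Then |BT| = |T − B| = 54.89.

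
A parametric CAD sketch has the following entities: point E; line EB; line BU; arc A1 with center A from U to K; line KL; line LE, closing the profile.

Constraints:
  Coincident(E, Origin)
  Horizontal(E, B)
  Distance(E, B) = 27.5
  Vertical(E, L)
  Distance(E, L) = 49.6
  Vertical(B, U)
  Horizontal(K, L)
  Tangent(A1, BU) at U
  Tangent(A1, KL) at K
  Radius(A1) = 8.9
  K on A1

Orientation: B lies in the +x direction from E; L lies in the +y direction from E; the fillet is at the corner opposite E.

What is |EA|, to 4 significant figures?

44.75

E is at the origin; EB is horizontal with |EB| = 27.5 and B on the +x side, so B = (27.50, 0.000). EL is vertical with |EL| = 49.6 and L on the +y side, so L = (0.000, 49.60). The virtual corner opposite E is at (27.50, 49.60). A1 meets BU tangentially, so AU is at right angles to BU and since A1 is tangent to KL there, AK ⟂ KL, with radius 8.9, so the center A sits 8.9 in from both sides at A = (18.60, 40.70). Then |EA| = |A − E| = 44.75.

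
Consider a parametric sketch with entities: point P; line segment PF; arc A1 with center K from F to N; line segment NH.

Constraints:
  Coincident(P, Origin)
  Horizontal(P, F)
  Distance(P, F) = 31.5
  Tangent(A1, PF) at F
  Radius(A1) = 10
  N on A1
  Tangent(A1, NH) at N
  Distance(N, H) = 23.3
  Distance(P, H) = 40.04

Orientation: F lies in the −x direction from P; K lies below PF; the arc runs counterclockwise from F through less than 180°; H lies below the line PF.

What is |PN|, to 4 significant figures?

42.16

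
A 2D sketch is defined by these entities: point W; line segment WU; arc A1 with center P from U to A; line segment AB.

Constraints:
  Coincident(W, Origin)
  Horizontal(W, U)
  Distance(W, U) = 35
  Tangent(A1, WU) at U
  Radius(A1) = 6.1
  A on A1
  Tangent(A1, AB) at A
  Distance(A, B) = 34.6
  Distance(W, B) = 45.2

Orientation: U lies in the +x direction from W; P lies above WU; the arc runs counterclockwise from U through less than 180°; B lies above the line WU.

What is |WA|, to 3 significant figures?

41.3

Checks: ∠(PU, UW) = 90.00° ✓; |PU| = 6.100 ✓; |PA| = 6.100 ✓; ∠(PA, AB) = 90.00° ✓; |AB| = 34.60 ✓; |WB| = 45.20 ✓.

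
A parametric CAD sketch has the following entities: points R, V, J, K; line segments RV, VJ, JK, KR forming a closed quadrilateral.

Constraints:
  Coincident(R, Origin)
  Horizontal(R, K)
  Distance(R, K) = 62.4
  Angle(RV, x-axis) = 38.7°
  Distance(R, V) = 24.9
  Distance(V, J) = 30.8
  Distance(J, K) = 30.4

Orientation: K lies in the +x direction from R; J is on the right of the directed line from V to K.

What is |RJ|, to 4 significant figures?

36.10

R is at the origin; RK is horizontal with |RK| = 62.4 and K in +x, so K = (62.4, 0). RV runs at 38.7° with |RV| = 24.9, so V = (19.43, 15.57). J is determined by |VJ| = 30.8 and |JK| = 30.4 together: it lies at the intersection of circle(V, 30.8) and circle(K, 30.4). With |VK| = 45.70, the foot of the radical line on VK is 23.12 from V and the perpendicular offset is √(30.8² − 23.12²) = 20.35. Taking the right-of-VK solution: J = (34.24, -11.44).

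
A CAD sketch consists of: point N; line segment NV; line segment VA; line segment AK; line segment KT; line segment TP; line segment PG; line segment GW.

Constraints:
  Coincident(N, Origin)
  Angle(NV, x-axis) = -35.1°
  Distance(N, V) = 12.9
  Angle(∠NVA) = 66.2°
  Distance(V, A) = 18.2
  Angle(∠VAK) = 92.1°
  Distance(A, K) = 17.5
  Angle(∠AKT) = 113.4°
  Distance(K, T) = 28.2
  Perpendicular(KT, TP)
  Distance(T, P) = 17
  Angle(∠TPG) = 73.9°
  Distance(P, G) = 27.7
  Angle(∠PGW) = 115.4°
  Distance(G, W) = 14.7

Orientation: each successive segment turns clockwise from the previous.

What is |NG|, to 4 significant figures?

8.443

The perpendicularity gives TP at right angles to KT, so TP runs at -33.40°; with |TP| = 17.0, P = (15.10, 12.01). ∠TPG = 73.9° gives PG at -139.5° from the x-axis; with |PG| = 27.7, G = (-5.960, -5.980). Then |NG| = |G − N| = 8.443.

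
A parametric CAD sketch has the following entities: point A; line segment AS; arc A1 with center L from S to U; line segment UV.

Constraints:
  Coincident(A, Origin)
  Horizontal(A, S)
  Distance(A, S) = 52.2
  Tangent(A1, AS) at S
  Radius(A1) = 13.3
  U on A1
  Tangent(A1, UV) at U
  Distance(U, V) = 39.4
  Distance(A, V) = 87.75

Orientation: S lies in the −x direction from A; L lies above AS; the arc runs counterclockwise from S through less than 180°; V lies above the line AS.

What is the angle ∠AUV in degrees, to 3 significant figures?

166°

A is at the origin; A and S share the same y with |AS| = 52.2 and S on the −x side, so S = (-52.2, 0.00). The tangent condition forces LS to be normal to AS, so L = S + (0, 13.3) = (-52.2, 13.3). Since LU ⟂ UV (tangency), |LV| = √(13.3² + 39.4²) = 41.6 regardless of where U sits on A1. So V lies on both circle(A, 87.75) and circle(L, 41.6); the above-AS intersection is V = (-72.3, 49.7). U is the foot of the tangent from V: U = (-43.2, 23.1).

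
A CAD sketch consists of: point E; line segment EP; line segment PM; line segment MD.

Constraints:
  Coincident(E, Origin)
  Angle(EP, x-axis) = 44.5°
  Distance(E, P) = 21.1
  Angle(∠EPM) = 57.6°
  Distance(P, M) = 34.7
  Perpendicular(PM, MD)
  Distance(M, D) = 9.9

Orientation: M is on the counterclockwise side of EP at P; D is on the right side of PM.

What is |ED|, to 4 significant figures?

36.27

∠EPM = 57.6°, so PM runs at 44.5° + (180° − 57.6°) = 166.9° from the x-axis; with |PM| = 34.7, M = P + 34.7·(cos 166.9°, sin 166.9°) = (-18.75, 22.65). PM ⟂ MD; with |MD| = 9.9 on the right of PM, D = M + 9.9·(0.2267, 0.9740) = (-16.50, 32.30). Then |ED| = |D − E| = 36.27.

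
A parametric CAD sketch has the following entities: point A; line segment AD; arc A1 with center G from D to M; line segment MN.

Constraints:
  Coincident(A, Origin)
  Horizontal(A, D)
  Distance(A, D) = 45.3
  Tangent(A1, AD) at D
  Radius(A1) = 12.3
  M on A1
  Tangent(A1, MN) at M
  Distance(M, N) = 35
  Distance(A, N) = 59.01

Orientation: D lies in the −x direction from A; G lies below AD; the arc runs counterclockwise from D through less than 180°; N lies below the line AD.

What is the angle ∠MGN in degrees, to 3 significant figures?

70.6°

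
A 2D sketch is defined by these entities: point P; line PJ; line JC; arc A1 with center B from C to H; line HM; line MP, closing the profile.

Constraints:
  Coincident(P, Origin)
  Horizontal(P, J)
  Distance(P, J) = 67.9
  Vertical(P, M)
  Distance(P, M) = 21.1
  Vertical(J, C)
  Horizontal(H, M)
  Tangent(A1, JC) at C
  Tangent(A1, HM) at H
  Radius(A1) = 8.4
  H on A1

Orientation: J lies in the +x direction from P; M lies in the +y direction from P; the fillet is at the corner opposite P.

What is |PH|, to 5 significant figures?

63.130

The virtual corner opposite P is at (67.900, 21.100). The tangent condition forces BC to be normal to JC and tangency of A1 to HM means the radius BH is perpendicular to HM, with radius 8.4, so the center B sits 8.4 in from both sides at B = (59.500, 12.700). That places the tangent points at C = (67.900, 12.700) on JC and H = (59.500, 21.100) on HM. Then |PH| = |H − P| = 63.130.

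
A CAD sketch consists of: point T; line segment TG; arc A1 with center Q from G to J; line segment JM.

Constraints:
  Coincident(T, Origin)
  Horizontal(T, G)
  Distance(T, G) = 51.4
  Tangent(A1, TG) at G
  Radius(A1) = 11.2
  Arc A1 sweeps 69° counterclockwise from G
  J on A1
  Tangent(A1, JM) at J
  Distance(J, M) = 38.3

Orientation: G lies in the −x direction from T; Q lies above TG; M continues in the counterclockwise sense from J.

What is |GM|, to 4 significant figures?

49.28

T is at the origin; TG is horizontal with |TG| = 51.4 and G on the −x side, so G = (-51.40, 0.000). Since A1 is tangent to TG there, QG ⟂ TG, so Q = G + (0, 11.2) = (-51.40, 11.20). On A1, G sits at bearing -90° from Q; a 69° counterclockwise sweep puts J at bearing -21°, so J = Q + 11.2·(cos -21°, sin -21°) = (-40.94, 7.186). Tangency of A1 to JM means the radius QJ is perpendicular to JM, so JM runs along (−sin -21°, cos -21°); with |JM| = 38.3, M = (-27.22, 42.94). Then |GM| = |M − G| = 49.28.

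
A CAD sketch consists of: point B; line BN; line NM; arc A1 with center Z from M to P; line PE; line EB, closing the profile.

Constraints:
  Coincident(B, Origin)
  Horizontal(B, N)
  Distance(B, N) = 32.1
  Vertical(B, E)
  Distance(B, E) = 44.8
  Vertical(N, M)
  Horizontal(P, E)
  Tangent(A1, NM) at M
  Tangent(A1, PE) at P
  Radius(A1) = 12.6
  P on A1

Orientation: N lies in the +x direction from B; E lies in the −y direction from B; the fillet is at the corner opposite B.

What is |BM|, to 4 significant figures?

45.47

B is at the origin; B and N share the same y with |BN| = 32.1 and N on the +x side, so N = (32.10, 0.000). BE is vertical with |BE| = 44.8 and E on the −y side, so E = (0.000, -44.80). The virtual corner opposite B is at (32.10, -44.80). Tangency of A1 to NM means the radius ZM is perpendicular to NM and the tangent condition forces ZP to be normal to PE, with radius 12.6, so the center Z sits 12.6 in from both sides at Z = (19.50, -32.20). That places the tangent points at M = (32.10, -32.20) on NM and P = (19.50, -44.80) on PE. Then |BM| = |M − B| = 45.47.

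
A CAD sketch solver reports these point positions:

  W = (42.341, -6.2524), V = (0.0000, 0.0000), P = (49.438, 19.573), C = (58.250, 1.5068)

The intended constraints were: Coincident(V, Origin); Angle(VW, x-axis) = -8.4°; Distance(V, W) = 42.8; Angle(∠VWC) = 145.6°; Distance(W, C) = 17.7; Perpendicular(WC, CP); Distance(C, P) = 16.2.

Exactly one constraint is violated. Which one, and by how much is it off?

Distance(C, P) = 16.2 — off by 3.90.

V = (0.00, 0.00) ✓; VW at -8.400° ✓; |VW| = 42.80 ✓; ∠VWC = 145.6° ✓; |WC| = 17.70 ✓; ∠(WC, CP) = 90.00° ✓; |CP| = 20.10 ✗.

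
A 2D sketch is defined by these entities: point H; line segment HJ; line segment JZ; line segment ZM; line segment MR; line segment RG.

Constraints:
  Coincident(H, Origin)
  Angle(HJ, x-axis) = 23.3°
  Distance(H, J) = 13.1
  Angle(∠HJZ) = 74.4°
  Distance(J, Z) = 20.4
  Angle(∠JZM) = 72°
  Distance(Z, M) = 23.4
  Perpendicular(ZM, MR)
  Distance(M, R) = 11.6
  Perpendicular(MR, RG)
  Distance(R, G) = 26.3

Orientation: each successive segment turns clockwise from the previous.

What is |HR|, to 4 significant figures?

6.209

H is at the origin; HJ runs at 23.3° with length 13.1, so J = (12.03, 5.182). ∠HJZ = 74.4° gives JZ at -82.30° from the x-axis; with |JZ| = 20.4, Z = (14.76, -15.03). ∠JZM = 72.0° gives ZM at 169.7° from the x-axis; with |ZM| = 23.4, M = (-8.258, -10.85). ZM ⟂ MR, so MR runs at 79.70°; with |MR| = 11.6, R = (-6.184, 0.5626). Then |HR| = |R − H| = 6.209.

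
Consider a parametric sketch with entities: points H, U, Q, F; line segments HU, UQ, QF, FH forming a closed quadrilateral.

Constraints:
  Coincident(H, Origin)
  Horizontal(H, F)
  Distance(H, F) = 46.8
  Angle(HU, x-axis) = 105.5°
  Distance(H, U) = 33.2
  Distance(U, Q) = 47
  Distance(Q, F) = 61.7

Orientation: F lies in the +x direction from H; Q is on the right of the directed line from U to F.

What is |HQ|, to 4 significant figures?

19.77

Checks: |UQ| = 47.00 ✓; |QF| = 61.70 ✓.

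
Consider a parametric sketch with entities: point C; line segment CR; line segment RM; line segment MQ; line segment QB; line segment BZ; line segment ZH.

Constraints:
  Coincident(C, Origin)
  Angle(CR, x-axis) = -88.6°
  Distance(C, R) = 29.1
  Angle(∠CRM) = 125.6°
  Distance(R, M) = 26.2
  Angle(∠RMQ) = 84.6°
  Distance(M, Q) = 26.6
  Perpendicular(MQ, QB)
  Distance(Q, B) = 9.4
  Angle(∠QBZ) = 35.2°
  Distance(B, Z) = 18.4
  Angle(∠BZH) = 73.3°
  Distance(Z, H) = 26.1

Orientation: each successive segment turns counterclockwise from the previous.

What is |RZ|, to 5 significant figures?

34.484

C is at the origin; CR runs at -88.6° with length 29.1, so R = (0.71098, -29.091). ∠CRM = 125.6° gives RM at -34.200° from the x-axis; with |RM| = 26.2, M = (22.380, -43.818). ∠RMQ = 84.6° gives MQ at 61.200° from the x-axis; with |MQ| = 26.6, Q = (35.195, -20.508). The perpendicularity gives QB at right angles to MQ, so QB runs at 151.20°; with |QB| = 9.4, B = (26.958, -15.980). ∠QBZ = 35.2° gives BZ at -64.000° from the x-axis; with |BZ| = 18.4, Z = (35.024, -32.517). Then |RZ| = |Z − R| = 34.484.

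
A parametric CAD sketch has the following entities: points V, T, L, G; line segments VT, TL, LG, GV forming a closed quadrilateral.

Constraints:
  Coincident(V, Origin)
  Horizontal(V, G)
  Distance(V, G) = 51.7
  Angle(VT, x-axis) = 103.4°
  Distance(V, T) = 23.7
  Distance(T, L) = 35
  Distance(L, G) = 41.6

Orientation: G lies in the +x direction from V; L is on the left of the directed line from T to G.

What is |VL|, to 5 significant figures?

43.895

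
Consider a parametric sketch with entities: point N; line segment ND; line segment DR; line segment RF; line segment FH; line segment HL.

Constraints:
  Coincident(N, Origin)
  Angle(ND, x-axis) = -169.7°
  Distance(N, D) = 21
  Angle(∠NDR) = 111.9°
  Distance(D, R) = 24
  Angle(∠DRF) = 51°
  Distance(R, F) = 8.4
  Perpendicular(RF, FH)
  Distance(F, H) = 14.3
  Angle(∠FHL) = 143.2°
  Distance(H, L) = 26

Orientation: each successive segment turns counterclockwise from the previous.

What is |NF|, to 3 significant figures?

29.5

∠NDR = 111.9° gives DR at -102° from the x-axis; with |DR| = 24.0, R = (-25.5, -27.3). ∠DRF = 51.0° gives RF at 27.4° from the x-axis; with |RF| = 8.4, F = (-18.0, -23.4). Then |NF| = |F − N| = 29.5.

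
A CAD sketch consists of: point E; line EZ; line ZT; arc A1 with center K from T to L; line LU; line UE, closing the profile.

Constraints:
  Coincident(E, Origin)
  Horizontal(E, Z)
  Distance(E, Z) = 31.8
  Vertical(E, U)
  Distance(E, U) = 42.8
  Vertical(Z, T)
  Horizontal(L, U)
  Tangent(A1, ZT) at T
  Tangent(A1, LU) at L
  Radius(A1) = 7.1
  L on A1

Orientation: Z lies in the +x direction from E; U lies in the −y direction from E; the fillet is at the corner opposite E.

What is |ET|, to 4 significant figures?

47.81

The virtual corner opposite E is at (31.80, -42.80). Since A1 is tangent to ZT there, KT ⟂ ZT and A1 meets LU tangentially, so KL is at right angles to LU, with radius 7.1, so the center K sits 7.1 in from both sides at K = (24.70, -35.70). That places the tangent points at T = (31.80, -35.70) on ZT and L = (24.70, -42.80) on LU. Then |ET| = |T − E| = 47.81.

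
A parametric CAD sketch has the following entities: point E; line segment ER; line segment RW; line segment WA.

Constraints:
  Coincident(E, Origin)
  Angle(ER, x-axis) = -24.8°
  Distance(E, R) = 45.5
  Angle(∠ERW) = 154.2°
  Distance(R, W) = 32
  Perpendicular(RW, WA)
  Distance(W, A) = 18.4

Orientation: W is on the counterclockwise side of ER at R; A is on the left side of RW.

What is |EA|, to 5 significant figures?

72.978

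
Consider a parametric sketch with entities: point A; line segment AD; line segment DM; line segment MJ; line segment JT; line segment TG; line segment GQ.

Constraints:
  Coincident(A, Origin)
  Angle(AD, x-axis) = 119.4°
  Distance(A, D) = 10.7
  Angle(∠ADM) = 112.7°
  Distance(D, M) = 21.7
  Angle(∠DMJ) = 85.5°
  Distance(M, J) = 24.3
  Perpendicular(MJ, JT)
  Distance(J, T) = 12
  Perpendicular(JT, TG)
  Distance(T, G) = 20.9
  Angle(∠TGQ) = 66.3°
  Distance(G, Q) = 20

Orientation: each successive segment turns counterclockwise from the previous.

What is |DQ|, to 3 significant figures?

29.6

A is at the origin; AD runs at 119.4° with length 10.7, so D = (-5.25, 9.32). ∠ADM = 112.7° gives DM at -173° from the x-axis; with |DM| = 21.7, M = (-26.8, 6.79). ∠DMJ = 85.5° gives MJ at -78.8° from the x-axis; with |MJ| = 24.3, J = (-22.1, -17.0). MJ ⟂ JT, so JT runs at 11.2°; with |JT| = 12.0, T = (-10.3, -14.7). The perpendicularity gives TG at right angles to JT, so TG runs at 101°; with |TG| = 20.9, G = (-14.4, 5.79). ∠TGQ = 66.3° gives GQ at -145° from the x-axis; with |GQ| = 20.0, Q = (-30.8, -5.66). Then |DQ| = |Q − D| = 29.6.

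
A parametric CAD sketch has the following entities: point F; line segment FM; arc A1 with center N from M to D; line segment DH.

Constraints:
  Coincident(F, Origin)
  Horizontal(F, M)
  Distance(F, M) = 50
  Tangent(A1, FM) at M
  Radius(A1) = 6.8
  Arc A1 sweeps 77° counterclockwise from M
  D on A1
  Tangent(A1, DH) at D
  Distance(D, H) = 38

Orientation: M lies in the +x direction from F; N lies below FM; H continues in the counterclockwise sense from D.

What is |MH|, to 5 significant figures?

44.936

On A1, M sits at bearing 90° from N; a 77° counterclockwise sweep puts D at bearing 167°, so D = N + 6.8·(cos 167°, sin 167°) = (43.374, -5.2703). Tangency of A1 to DH means the radius ND is perpendicular to DH, so DH runs along (−sin 167°, cos 167°); with |DH| = 38.0, H = (34.826, -42.296). Then |MH| = |H − M| = 44.936.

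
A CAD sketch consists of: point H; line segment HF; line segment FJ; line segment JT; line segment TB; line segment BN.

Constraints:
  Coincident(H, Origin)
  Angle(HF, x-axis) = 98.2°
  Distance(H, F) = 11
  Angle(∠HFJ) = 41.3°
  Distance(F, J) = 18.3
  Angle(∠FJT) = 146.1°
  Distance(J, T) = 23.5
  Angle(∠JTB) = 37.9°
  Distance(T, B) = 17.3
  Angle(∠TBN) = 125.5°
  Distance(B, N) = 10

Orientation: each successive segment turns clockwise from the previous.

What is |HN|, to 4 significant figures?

5.960

∠JTB = 37.9° gives TB at 143.5° from the x-axis; with |TB| = 17.3, B = (4.759, -13.34). ∠TBN = 125.5° gives BN at 89.00° from the x-axis; with |BN| = 10.0, N = (4.934, -3.343). Then |HN| = |N − H| = 5.960.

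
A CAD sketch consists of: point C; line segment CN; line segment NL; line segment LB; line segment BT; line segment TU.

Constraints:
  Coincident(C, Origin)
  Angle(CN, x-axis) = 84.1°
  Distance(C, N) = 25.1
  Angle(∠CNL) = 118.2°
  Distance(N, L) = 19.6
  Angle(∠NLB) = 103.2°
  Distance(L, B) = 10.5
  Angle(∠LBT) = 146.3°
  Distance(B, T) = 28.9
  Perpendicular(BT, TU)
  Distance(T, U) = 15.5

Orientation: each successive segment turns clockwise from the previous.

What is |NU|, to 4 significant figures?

31.97

C is at the origin; CN runs at 84.1° with length 25.1, so N = (2.580, 24.97). ∠CNL = 118.2° gives NL at 22.30° from the x-axis; with |NL| = 19.6, L = (20.71, 32.40). ∠NLB = 103.2° gives LB at -54.50° from the x-axis; with |LB| = 10.5, B = (26.81, 23.86). ∠LBT = 146.3° gives BT at -88.20° from the x-axis; with |BT| = 28.9, T = (27.72, -5.030). BT ⟂ TU, so TU runs at -178.2°; with |TU| = 15.5, U = (12.23, -5.516). Then |NU| = |U − N| = 31.97.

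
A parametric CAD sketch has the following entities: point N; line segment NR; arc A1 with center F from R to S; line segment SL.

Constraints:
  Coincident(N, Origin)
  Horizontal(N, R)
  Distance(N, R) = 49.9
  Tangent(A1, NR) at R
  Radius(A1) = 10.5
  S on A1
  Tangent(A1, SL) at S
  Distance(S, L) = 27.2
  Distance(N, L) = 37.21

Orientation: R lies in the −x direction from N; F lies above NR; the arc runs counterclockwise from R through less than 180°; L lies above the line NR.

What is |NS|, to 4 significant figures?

41.52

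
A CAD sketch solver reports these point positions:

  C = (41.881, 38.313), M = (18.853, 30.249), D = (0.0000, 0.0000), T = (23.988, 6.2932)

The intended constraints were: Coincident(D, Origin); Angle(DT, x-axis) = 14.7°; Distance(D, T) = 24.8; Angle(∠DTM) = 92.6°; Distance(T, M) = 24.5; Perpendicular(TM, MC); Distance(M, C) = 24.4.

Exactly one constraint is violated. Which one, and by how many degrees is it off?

Perpendicular(TM, MC) — off by 7.20°.

D = (0.00, 0.00) ✓; DT at 14.70° ✓; |DT| = 24.80 ✓; ∠DTM = 92.60° ✓; |TM| = 24.50 ✓; ∠(TM, MC) = 82.80° ✗; |MC| = 24.40 ✓.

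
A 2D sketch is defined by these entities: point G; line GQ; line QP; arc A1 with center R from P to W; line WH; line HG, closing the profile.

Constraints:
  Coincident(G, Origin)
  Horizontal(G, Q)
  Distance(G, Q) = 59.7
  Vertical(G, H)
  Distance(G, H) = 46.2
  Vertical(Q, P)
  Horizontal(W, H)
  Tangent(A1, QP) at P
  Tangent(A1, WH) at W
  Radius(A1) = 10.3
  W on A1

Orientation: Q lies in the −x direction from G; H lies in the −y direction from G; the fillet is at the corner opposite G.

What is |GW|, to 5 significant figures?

67.637

G is at the origin; GQ is horizontal with |GQ| = 59.7 and Q on the −x side, so Q = (-59.700, 0.0000). GH is vertical with |GH| = 46.2 and H on the −y side, so H = (0.0000, -46.200). The virtual corner opposite G is at (-59.700, -46.200). Tangency of A1 to QP means the radius RP is perpendicular to QP and the tangent condition forces RW to be normal to WH, with radius 10.3, so the center R sits 10.3 in from both sides at R = (-49.400, -35.900). That places the tangent points at P = (-59.700, -35.900) on QP and W = (-49.400, -46.200) on WH. Then |GW| = |W − G| = 67.637.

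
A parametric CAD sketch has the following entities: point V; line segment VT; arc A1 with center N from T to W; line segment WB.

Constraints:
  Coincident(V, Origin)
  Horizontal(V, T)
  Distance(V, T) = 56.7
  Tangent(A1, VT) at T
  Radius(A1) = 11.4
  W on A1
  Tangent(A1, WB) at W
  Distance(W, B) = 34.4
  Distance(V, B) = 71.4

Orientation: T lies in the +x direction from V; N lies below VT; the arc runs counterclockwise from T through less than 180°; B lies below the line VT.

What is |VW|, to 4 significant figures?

47.68

V is at the origin; V and T share the same y with |VT| = 56.7 and T on the +x side, so T = (56.70, 0.000). A1 meets VT tangentially, so NT is at right angles to VT, so N = T + (0, -11.4) = (56.70, -11.40). Since NW ⟂ WB (tangency), |NB| = √(11.4² + 34.4²) = 36.24 regardless of where W sits on A1. So B lies on both circle(V, 71.4) and circle(N, 36.24); the below-VT intersection is B = (53.32, -47.48). W is the foot of the tangent from B: W = (45.59, -13.96).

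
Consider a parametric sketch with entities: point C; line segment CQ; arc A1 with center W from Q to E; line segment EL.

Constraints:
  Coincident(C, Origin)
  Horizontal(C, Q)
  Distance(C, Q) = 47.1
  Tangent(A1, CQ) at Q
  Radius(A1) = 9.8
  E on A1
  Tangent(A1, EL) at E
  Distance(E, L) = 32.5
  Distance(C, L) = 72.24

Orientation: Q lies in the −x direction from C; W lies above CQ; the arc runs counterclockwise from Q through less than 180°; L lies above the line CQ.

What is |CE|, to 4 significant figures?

42.36

C is at the origin; CQ is horizontal with |CQ| = 47.1 and Q on the −x side, so Q = (-47.10, 0.000). Since A1 is tangent to CQ there, WQ ⟂ CQ, so W = Q + (0, 9.8) = (-47.10, 9.800). Since WE ⟂ EL (tangency), |WL| = √(9.8² + 32.5²) = 33.95 regardless of where E sits on A1. So L lies on both circle(C, 72.24) and circle(W, 33.95); the above-CQ intersection is L = (-59.09, 41.56). E is the foot of the tangent from L: E = (-39.32, 15.76).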